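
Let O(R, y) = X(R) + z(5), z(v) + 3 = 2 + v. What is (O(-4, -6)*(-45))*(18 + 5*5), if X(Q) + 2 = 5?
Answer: -13545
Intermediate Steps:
z(v) = -1 + v (z(v) = -3 + (2 + v) = -1 + v)
X(Q) = 3 (X(Q) = -2 + 5 = 3)
O(R, y) = 7 (O(R, y) = 3 + (-1 + 5) = 3 + 4 = 7)
(O(-4, -6)*(-45))*(18 + 5*5) = (7*(-45))*(18 + 5*5) = -315*(18 + 25) = -315*43 = -13545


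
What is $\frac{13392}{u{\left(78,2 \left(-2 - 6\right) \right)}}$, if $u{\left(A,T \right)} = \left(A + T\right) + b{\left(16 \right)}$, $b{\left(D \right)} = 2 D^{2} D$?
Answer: $\frac{6696}{4127} \approx 1.6225$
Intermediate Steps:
$b{\left(D \right)} = 2 D^{3}$
$u{\left(A,T \right)} = 8192 + A + T$ ($u{\left(A,T \right)} = \left(A + T\right) + 2 \cdot 16^{3} = \left(A + T\right) + 2 \cdot 4096 = \left(A + T\right) + 8192 = 8192 + A + T$)
$\frac{13392}{u{\left(78,2 \left(-2 - 6\right) \right)}} = \frac{13392}{8192 + 78 + 2 \left(-2 - 6\right)} = \frac{13392}{8192 + 78 + 2 \left(-8\right)} = \frac{13392}{8192 + 78 - 16} = \frac{13392}{8254} = 13392 \cdot \frac{1}{8254} = \frac{6696}{4127}$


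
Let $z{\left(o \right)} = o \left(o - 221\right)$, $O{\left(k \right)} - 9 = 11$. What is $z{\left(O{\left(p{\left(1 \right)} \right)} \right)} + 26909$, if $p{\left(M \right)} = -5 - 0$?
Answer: $22889$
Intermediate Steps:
$p{\left(M \right)} = -5$ ($p{\left(M \right)} = -5 + 0 = -5$)
$O{\left(k \right)} = 20$ ($O{\left(k \right)} = 9 + 11 = 20$)
$z{\left(o \right)} = o \left(-221 + o\right)$
$z{\left(O{\left(p{\left(1 \right)} \right)} \right)} + 26909 = 20 \left(-221 + 20\right) + 26909 = 20 \left(-201\right) + 26909 = -4020 + 26909 = 22889$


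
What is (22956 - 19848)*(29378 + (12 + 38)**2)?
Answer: 99076824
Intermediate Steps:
(22956 - 19848)*(29378 + (12 + 38)**2) = 3108*(29378 + 50**2) = 3108*(29378 + 2500) = 3108*31878 = 99076824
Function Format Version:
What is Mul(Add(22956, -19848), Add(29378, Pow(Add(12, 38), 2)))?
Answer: 99076824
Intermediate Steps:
Mul(Add(22956, -19848), Add(29378, Pow(Add(12, 38), 2))) = Mul(3108, Add(29378, Pow(50, 2))) = Mul(3108, Add(29378, 2500)) = Mul(3108, 31878) = 99076824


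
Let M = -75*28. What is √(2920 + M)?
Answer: 2*√205 ≈ 28.636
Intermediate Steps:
M = -2100
√(2920 + M) = √(2920 - 2100) = √820 = 2*√205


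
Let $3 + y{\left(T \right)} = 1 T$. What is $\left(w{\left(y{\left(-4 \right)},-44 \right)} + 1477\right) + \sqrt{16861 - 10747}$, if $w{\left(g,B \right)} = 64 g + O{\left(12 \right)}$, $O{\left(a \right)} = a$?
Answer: $1041 + \sqrt{6114} \approx 1119.2$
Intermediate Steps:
$y{\left(T \right)} = -3 + T$ ($y{\left(T \right)} = -3 + 1 T = -3 + T$)
$w{\left(g,B \right)} = 12 + 64 g$ ($w{\left(g,B \right)} = 64 g + 12 = 12 + 64 g$)
$\left(w{\left(y{\left(-4 \right)},-44 \right)} + 1477\right) + \sqrt{16861 - 10747} = \left(\left(12 + 64 \left(-3 - 4\right)\right) + 1477\right) + \sqrt{16861 - 10747} = \left(\left(12 + 64 \left(-7\right)\right) + 1477\right) + \sqrt{6114} = \left(\left(12 - 448\right) + 1477\right) + \sqrt{6114} = \left(-436 + 1477\right) + \sqrt{6114} = 1041 + \sqrt{6114}$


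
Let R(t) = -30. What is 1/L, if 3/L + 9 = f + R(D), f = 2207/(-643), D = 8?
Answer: -27284/1929 ≈ -14.144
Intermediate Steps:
f = -2207/643 (f = 2207*(-1/643) = -2207/643 ≈ -3.4324)
L = -1929/27284 (L = 3/(-9 + (-2207/643 - 30)) = 3/(-9 - 21497/643) = 3/(-27284/643) = 3*(-643/27284) = -1929/27284 ≈ -0.070701)
1/L = 1/(-1929/27284) = -27284/1929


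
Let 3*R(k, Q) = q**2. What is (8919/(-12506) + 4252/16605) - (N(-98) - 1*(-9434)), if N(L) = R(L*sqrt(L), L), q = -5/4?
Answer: -15674300930099/1661297040 ≈ -9435.0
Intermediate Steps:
q = -5/4 (q = -5*1/4 = -5/4 ≈ -1.2500)
R(k, Q) = 25/48 (R(k, Q) = (-5/4)**2/3 = (1/3)*(25/16) = 25/48)
N(L) = 25/48
(8919/(-12506) + 4252/16605) - (N(-98) - 1*(-9434)) = (8919/(-12506) + 4252/16605) - (25/48 - 1*(-9434)) = (8919*(-1/12506) + 4252*(1/16605)) - (25/48 + 9434) = (-8919/12506 + 4252/16605) - 1*452857/48 = -94924483/207662130 - 452857/48 = -15674300930099/1661297040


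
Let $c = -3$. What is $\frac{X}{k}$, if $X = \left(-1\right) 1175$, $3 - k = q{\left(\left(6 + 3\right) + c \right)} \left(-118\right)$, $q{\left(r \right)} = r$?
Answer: $- \frac{1175}{711} \approx -1.6526$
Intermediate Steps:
$k = 711$ ($k = 3 - \left(\left(6 + 3\right) - 3\right) \left(-118\right) = 3 - \left(9 - 3\right) \left(-118\right) = 3 - 6 \left(-118\right) = 3 - -708 = 3 + 708 = 711$)
$X = -1175$
$\frac{X}{k} = - \frac{1175}{711}$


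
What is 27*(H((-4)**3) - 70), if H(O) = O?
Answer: -3618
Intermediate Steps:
27*(H((-4)**3) - 70) = 27*((-4)**3 - 70) = 27*(-64 - 70) = 27*(-134) = -3618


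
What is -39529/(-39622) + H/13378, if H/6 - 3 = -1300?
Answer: 110240279/265031558 ≈ 0.41595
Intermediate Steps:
H = -7782 (H = 18 + 6*(-1300) = 18 - 7800 = -7782)
-39529/(-39622) + H/13378 = -39529/(-39622) - 7782/13378 = -39529*(-1/39622) - 7782*1/13378 = 39529/39622 - 3891/6689 = 110240279/265031558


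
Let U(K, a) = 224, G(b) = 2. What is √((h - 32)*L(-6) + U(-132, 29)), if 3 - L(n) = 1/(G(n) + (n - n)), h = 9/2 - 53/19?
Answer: √214111/38 ≈ 12.177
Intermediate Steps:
h = 65/38 (h = 9*(½) - 53*1/19 = 9/2 - 53/19 = 65/38 ≈ 1.7105)
L(n) = 5/2 (L(n) = 3 - 1/(2 + (n - n)) = 3 - 1/(2 + 0) = 3 - 1/2 = 3 - 1*½ = 3 - ½ = 5/2)
√((h - 32)*L(-6) + U(-132, 29)) = √((65/38 - 32)*(5/2) + 224) = √(-1151/38*5/2 + 224) = √(-5755/76 + 224) = √(11269/76) = √214111/38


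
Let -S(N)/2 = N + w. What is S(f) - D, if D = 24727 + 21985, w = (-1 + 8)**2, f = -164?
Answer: -46482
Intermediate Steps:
w = 49 (w = 7**2 = 49)
S(N) = -98 - 2*N (S(N) = -2*(N + 49) = -2*(49 + N) = -98 - 2*N)
D = 46712
S(f) - D = (-98 - 2*(-164)) - 1*46712 = (-98 + 328) - 46712 = 230 - 46712 = -46482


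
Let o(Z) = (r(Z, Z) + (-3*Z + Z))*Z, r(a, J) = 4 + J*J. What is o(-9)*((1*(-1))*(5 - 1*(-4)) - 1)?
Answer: 9270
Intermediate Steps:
r(a, J) = 4 + J**2
o(Z) = Z*(4 + Z**2 - 2*Z) (o(Z) = ((4 + Z**2) + (-3*Z + Z))*Z = ((4 + Z**2) - 2*Z)*Z = (4 + Z**2 - 2*Z)*Z = Z*(4 + Z**2 - 2*Z))
o(-9)*((1*(-1))*(5 - 1*(-4)) - 1) = (-9*(4 + (-9)**2 - 2*(-9)))*((1*(-1))*(5 - 1*(-4)) - 1) = (-9*(4 + 81 + 18))*(-(5 + 4) - 1) = (-9*103)*(-1*9 - 1) = -927*(-9 - 1) = -927*(-10) = 9270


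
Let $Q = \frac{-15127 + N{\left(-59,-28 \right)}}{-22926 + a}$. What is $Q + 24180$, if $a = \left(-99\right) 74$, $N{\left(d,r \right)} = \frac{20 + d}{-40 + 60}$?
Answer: $\frac{14630169779}{605040} \approx 24181.0$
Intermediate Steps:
$N{\left(d,r \right)} = 1 + \frac{d}{20}$ ($N{\left(d,r \right)} = \frac{20 + d}{20} = \left(20 + d\right) \frac{1}{20} = 1 + \frac{d}{20}$)
$a = -7326$
$Q = \frac{302579}{605040}$ ($Q = \frac{-15127 + \left(1 + \frac{1}{20} \left(-59\right)\right)}{-22926 - 7326} = \frac{-15127 + \left(1 - \frac{59}{20}\right)}{-30252} = \left(-15127 - \frac{39}{20}\right) \left(- \frac{1}{30252}\right) = \left(- \frac{302579}{20}\right) \left(- \frac{1}{30252}\right) = \frac{302579}{605040} \approx 0.5001$)
$Q + 24180 = \frac{302579}{605040} + 24180 = \frac{14630169779}{605040}$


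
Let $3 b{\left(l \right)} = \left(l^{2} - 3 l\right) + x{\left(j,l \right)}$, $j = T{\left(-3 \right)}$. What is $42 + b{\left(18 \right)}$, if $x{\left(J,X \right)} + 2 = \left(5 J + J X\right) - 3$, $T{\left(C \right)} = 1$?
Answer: $138$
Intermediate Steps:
$j = 1$
$x{\left(J,X \right)} = -5 + 5 J + J X$ ($x{\left(J,X \right)} = -2 - \left(3 - 5 J - J X\right) = -2 + \left(-3 + 5 J + J X\right) = -5 + 5 J + J X$)
$b{\left(l \right)} = - \frac{2 l}{3} + \frac{l^{2}}{3}$ ($b{\left(l \right)} = \frac{\left(l^{2} - 3 l\right) + \left(-5 + 5 \cdot 1 + 1 l\right)}{3} = \frac{\left(l^{2} - 3 l\right) + \left(-5 + 5 + l\right)}{3} = \frac{\left(l^{2} - 3 l\right) + l}{3} = \frac{l^{2} - 2 l}{3} = - \frac{2 l}{3} + \frac{l^{2}}{3}$)
$42 + b{\left(18 \right)} = 42 + \frac{1}{3} \cdot 18 \left(-2 + 18\right) = 42 + \frac{1}{3} \cdot 18 \cdot 16 = 42 + 96 = 138$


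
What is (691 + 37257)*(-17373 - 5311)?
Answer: -860812432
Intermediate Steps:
(691 + 37257)*(-17373 - 5311) = 37948*(-22684) = -860812432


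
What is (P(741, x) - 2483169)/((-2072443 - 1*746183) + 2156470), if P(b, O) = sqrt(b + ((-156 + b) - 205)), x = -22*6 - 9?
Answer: 2483169/662156 - sqrt(1121)/662156 ≈ 3.7501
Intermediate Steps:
x = -141 (x = -132 - 9 = -141)
P(b, O) = sqrt(-361 + 2*b) (P(b, O) = sqrt(b + (-361 + b)) = sqrt(-361 + 2*b))
(P(741, x) - 2483169)/((-2072443 - 1*746183) + 2156470) = (sqrt(-361 + 2*741) - 2483169)/((-2072443 - 1*746183) + 2156470) = (sqrt(-361 + 1482) - 2483169)/((-2072443 - 746183) + 2156470) = (sqrt(1121) - 2483169)/(-2818626 + 2156470) = (-2483169 + sqrt(1121))/(-662156) = (-2483169 + sqrt(1121))*(-1/662156) = 2483169/662156 - sqrt(1121)/662156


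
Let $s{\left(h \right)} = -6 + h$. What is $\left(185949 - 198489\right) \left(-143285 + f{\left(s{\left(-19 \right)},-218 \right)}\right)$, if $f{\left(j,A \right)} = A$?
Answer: $1799527620$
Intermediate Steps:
$\left(185949 - 198489\right) \left(-143285 + f{\left(s{\left(-19 \right)},-218 \right)}\right) = \left(185949 - 198489\right) \left(-143285 - 218\right) = \left(-12540\right) \left(-143503\right) = 1799527620$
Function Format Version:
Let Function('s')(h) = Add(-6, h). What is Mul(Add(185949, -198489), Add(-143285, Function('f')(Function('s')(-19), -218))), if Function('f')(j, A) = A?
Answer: 1799527620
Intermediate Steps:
Mul(Add(185949, -198489), Add(-143285, Function('f')(Function('s')(-19), -218))) = Mul(Add(185949, -198489), Add(-143285, -218)) = Mul(-12540, -143503) = 1799527620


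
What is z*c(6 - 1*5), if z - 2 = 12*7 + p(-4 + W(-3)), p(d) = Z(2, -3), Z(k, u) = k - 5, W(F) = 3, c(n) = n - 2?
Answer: -83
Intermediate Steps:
c(n) = -2 + n
Z(k, u) = -5 + k
p(d) = -3 (p(d) = -5 + 2 = -3)
z = 83 (z = 2 + (12*7 - 3) = 2 + (84 - 3) = 2 + 81 = 83)
z*c(6 - 1*5) = 83*(-2 + (6 - 1*5)) = 83*(-2 + (6 - 5)) = 83*(-2 + 1) = 83*(-1) = -83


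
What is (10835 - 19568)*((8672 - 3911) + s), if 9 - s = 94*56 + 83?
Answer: 5038941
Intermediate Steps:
s = -5338 (s = 9 - (94*56 + 83) = 9 - (5264 + 83) = 9 - 1*5347 = 9 - 5347 = -5338)
(10835 - 19568)*((8672 - 3911) + s) = (10835 - 19568)*((8672 - 3911) - 5338) = -8733*(4761 - 5338) = -8733*(-577) = 5038941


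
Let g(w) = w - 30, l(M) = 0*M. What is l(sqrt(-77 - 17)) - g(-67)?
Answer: 97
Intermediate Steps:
l(M) = 0
g(w) = -30 + w
l(sqrt(-77 - 17)) - g(-67) = 0 - (-30 - 67) = 0 - 1*(-97) = 0 + 97 = 97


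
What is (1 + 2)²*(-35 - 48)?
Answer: -747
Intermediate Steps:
(1 + 2)²*(-35 - 48) = 3²*(-83) = 9*(-83) = -747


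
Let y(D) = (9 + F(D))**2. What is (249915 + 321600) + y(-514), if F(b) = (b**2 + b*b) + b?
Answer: 278665256284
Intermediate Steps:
F(b) = b + 2*b**2 (F(b) = (b**2 + b**2) + b = 2*b**2 + b = b + 2*b**2)
y(D) = (9 + D*(1 + 2*D))**2
(249915 + 321600) + y(-514) = (249915 + 321600) + (9 - 514*(1 + 2*(-514)))**2 = 571515 + (9 - 514*(1 - 1028))**2 = 571515 + (9 - 514*(-1027))**2 = 571515 + (9 + 527878)**2 = 571515 + 527887**2 = 571515 + 278664684769 = 278665256284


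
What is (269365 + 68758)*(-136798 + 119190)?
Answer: -5953669784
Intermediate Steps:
(269365 + 68758)*(-136798 + 119190) = 338123*(-17608) = -5953669784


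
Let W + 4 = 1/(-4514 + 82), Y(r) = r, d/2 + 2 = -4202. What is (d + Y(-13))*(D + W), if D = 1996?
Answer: -74345160603/4432 ≈ -1.6775e+7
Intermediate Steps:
d = -8408 (d = -4 + 2*(-4202) = -4 - 8404 = -8408)
W = -17729/4432 (W = -4 + 1/(-4514 + 82) = -4 + 1/(-4432) = -4 - 1/4432 = -17729/4432 ≈ -4.0002)
(d + Y(-13))*(D + W) = (-8408 - 13)*(1996 - 17729/4432) = -8421*8828543/4432 = -74345160603/4432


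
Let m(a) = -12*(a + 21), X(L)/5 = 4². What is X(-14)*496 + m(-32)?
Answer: 39812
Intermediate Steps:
X(L) = 80 (X(L) = 5*4² = 5*16 = 80)
m(a) = -252 - 12*a (m(a) = -12*(21 + a) = -252 - 12*a)
X(-14)*496 + m(-32) = 80*496 + (-252 - 12*(-32)) = 39680 + (-252 + 384) = 39680 + 132 = 39812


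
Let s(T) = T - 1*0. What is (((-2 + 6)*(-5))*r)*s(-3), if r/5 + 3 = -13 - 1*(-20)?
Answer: 1200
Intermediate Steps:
s(T) = T (s(T) = T + 0 = T)
r = 20 (r = -15 + 5*(-13 - 1*(-20)) = -15 + 5*(-13 + 20) = -15 + 5*7 = -15 + 35 = 20)
(((-2 + 6)*(-5))*r)*s(-3) = (((-2 + 6)*(-5))*20)*(-3) = ((4*(-5))*20)*(-3) = -20*20*(-3) = -400*(-3) = 1200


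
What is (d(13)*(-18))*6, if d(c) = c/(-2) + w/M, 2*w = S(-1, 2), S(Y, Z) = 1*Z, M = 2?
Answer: 648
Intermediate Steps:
S(Y, Z) = Z
w = 1 (w = (½)*2 = 1)
d(c) = ½ - c/2 (d(c) = c/(-2) + 1/2 = c*(-½) + 1*(½) = -c/2 + ½ = ½ - c/2)
(d(13)*(-18))*6 = ((½ - ½*13)*(-18))*6 = ((½ - 13/2)*(-18))*6 = -6*(-18)*6 = 108*6 = 648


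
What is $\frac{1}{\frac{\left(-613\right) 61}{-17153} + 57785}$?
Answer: $\frac{17153}{991223498} \approx 1.7305 \cdot 10^{-5}$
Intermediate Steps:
$\frac{1}{\frac{\left(-613\right) 61}{-17153} + 57785} = \frac{1}{\left(-37393\right) \left(- \frac{1}{17153}\right) + 57785} = \frac{1}{\frac{37393}{17153} + 57785} = \frac{1}{\frac{991223498}{17153}} = \frac{17153}{991223498}$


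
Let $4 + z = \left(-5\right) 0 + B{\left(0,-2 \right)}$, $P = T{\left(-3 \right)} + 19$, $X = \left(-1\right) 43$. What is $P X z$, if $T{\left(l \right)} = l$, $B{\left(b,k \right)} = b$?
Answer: $2752$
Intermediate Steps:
$X = -43$
$P = 16$ ($P = -3 + 19 = 16$)
$z = -4$ ($z = -4 + \left(\left(-5\right) 0 + 0\right) = -4 + \left(0 + 0\right) = -4 + 0 = -4$)
$P X z = 16 \left(-43\right) \left(-4\right) = \left(-688\right) \left(-4\right) = 2752$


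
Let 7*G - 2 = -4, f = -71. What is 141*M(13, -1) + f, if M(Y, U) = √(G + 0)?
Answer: -71 + 141*I*√14/7 ≈ -71.0 + 75.368*I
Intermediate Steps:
G = -2/7 (G = 2/7 + (⅐)*(-4) = 2/7 - 4/7 = -2/7 ≈ -0.28571)
M(Y, U) = I*√14/7 (M(Y, U) = √(-2/7 + 0) = √(-2/7) = I*√14/7)
141*M(13, -1) + f = 141*(I*√14/7) - 71 = 141*I*√14/7 - 71 = -71 + 141*I*√14/7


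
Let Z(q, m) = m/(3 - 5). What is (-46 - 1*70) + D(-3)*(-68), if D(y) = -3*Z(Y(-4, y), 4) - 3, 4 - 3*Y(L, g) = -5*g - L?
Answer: -320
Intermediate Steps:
Y(L, g) = 4/3 + L/3 + 5*g/3 (Y(L, g) = 4/3 - (-5*g - L)/3 = 4/3 - (-L - 5*g)/3 = 4/3 + (L/3 + 5*g/3) = 4/3 + L/3 + 5*g/3)
Z(q, m) = -m/2 (Z(q, m) = m/(-2) = -m/2)
D(y) = 3 (D(y) = -(-3)*4/2 - 3 = -3*(-2) - 3 = 6 - 3 = 3)
(-46 - 1*70) + D(-3)*(-68) = (-46 - 1*70) + 3*(-68) = (-46 - 70) - 204 = -116 - 204 = -320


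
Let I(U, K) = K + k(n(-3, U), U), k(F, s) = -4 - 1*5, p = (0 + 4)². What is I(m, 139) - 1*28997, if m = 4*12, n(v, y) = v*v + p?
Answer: -28867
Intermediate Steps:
p = 16 (p = 4² = 16)
n(v, y) = 16 + v² (n(v, y) = v*v + 16 = v² + 16 = 16 + v²)
k(F, s) = -9 (k(F, s) = -4 - 5 = -9)
m = 48
I(U, K) = -9 + K (I(U, K) = K - 9 = -9 + K)
I(m, 139) - 1*28997 = (-9 + 139) - 1*28997 = 130 - 28997 = -28867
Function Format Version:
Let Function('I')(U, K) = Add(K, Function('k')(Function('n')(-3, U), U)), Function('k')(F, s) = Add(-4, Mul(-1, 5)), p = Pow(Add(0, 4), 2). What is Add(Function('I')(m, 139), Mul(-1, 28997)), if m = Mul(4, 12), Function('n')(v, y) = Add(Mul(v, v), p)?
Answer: -28867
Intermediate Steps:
p = 16 (p = Pow(4, 2) = 16)
Function('n')(v, y) = Add(16, Pow(v, 2)) (Function('n')(v, y) = Add(Mul(v, v), 16) = Add(Pow(v, 2), 16) = Add(16, Pow(v, 2)))
Function('k')(F, s) = -9 (Function('k')(F, s) = Add(-4, -5) = -9)
m = 48
Function('I')(U, K) = Add(-9, K) (Function('I')(U, K) = Add(K, -9) = Add(-9, K))
Add(Function('I')(m, 139), Mul(-1, 28997)) = Add(Add(-9, 139), Mul(-1, 28997)) = Add(130, -28997) = -28867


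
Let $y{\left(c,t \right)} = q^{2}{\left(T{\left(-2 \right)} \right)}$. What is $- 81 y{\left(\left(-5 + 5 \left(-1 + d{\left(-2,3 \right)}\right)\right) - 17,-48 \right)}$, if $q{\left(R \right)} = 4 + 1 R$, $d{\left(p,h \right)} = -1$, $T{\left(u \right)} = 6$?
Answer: $-8100$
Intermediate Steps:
$q{\left(R \right)} = 4 + R$
$y{\left(c,t \right)} = 100$ ($y{\left(c,t \right)} = \left(4 + 6\right)^{2} = 10^{2} = 100$)
$- 81 y{\left(\left(-5 + 5 \left(-1 + d{\left(-2,3 \right)}\right)\right) - 17,-48 \right)} = \left(-81\right) 100 = -8100$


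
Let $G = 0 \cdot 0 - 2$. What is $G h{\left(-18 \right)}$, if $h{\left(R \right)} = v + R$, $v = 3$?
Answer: $30$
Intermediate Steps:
$h{\left(R \right)} = 3 + R$
$G = -2$ ($G = 0 - 2 = -2$)
$G h{\left(-18 \right)} = - 2 \left(3 - 18\right) = \left(-2\right) \left(-15\right) = 30$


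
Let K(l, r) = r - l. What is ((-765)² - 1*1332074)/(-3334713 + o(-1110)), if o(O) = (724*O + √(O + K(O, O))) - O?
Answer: 1029965265769/5705593214053 + 746849*I*√1110/17116779642159 ≈ 0.18052 + 1.4537e-6*I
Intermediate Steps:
o(O) = √O + 723*O (o(O) = (724*O + √(O + (O - O))) - O = (724*O + √(O + 0)) - O = (724*O + √O) - O = (√O + 724*O) - O = √O + 723*O)
((-765)² - 1*1332074)/(-3334713 + o(-1110)) = ((-765)² - 1*1332074)/(-3334713 + (√(-1110) + 723*(-1110))) = (585225 - 1332074)/(-3334713 + (I*√1110 - 802530)) = -746849/(-3334713 + (-802530 + I*√1110)) = -746849/(-4137243 + I*√1110)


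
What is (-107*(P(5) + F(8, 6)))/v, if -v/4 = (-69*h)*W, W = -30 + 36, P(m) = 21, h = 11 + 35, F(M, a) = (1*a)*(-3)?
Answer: -107/25392 ≈ -0.0042139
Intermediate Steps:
F(M, a) = -3*a (F(M, a) = a*(-3) = -3*a)
h = 46
W = 6
v = 76176 (v = -4*(-69*46)*6 = -(-12696)*6 = -4*(-19044) = 76176)
(-107*(P(5) + F(8, 6)))/v = -107*(21 - 3*6)/76176 = -107*(21 - 18)*(1/76176) = -107*3*(1/76176) = -321*1/76176 = -107/25392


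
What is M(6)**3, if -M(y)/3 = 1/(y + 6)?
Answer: -1/64 ≈ -0.015625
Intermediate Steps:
M(y) = -3/(6 + y) (M(y) = -3/(y + 6) = -3/(6 + y))
M(6)**3 = (-3/(6 + 6))**3 = (-3/12)**3 = (-3*1/12)**3 = (-1/4)**3 = -1/64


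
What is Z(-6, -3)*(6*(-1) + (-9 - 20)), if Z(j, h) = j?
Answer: 210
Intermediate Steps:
Z(-6, -3)*(6*(-1) + (-9 - 20)) = -6*(6*(-1) + (-9 - 20)) = -6*(-6 - 29) = -6*(-35) = 210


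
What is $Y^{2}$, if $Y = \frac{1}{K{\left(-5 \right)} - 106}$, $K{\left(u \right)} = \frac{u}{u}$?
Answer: $\frac{1}{11025} \approx 9.0703 \cdot 10^{-5}$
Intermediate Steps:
$K{\left(u \right)} = 1$
$Y = - \frac{1}{105}$ ($Y = \frac{1}{1 - 106} = \frac{1}{-105} = - \frac{1}{105} \approx -0.0095238$)
$Y^{2} = \left(- \frac{1}{105}\right)^{2} = \frac{1}{11025}$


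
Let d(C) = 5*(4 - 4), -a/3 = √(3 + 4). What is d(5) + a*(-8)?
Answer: 24*√7 ≈ 63.498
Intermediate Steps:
a = -3*√7 (a = -3*√(3 + 4) = -3*√7 ≈ -7.9373)
d(C) = 0 (d(C) = 5*0 = 0)
d(5) + a*(-8) = 0 - 3*√7*(-8) = 0 + 24*√7 = 24*√7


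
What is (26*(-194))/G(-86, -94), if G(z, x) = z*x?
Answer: -1261/2021 ≈ -0.62395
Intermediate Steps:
G(z, x) = x*z
(26*(-194))/G(-86, -94) = (26*(-194))/((-94*(-86))) = -5044/8084 = -5044*1/8084 = -1261/2021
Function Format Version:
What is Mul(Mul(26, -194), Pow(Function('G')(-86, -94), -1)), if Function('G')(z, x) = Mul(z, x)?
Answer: Rational(-1261, 2021) ≈ -0.62395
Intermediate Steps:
Function('G')(z, x) = Mul(x, z)
Mul(Mul(26, -194), Pow(Function('G')(-86, -94), -1)) = Mul(Mul(26, -194), Pow(Mul(-94, -86), -1)) = Mul(-5044, Pow(8084, -1)) = Mul(-5044, Rational(1, 8084)) = Rational(-1261, 2021)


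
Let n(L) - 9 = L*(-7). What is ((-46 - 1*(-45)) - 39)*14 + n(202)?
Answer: -1965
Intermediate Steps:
n(L) = 9 - 7*L (n(L) = 9 + L*(-7) = 9 - 7*L)
((-46 - 1*(-45)) - 39)*14 + n(202) = ((-46 - 1*(-45)) - 39)*14 + (9 - 7*202) = ((-46 + 45) - 39)*14 + (9 - 1414) = (-1 - 39)*14 - 1405 = -40*14 - 1405 = -560 - 1405 = -1965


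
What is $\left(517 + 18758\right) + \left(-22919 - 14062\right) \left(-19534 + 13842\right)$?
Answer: $210515127$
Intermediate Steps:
$\left(517 + 18758\right) + \left(-22919 - 14062\right) \left(-19534 + 13842\right) = 19275 - -210495852 = 19275 + 210495852 = 210515127$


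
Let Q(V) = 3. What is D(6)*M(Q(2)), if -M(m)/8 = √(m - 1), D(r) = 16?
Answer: -128*√2 ≈ -181.02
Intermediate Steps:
M(m) = -8*√(-1 + m) (M(m) = -8*√(m - 1) = -8*√(-1 + m))
D(6)*M(Q(2)) = 16*(-8*√(-1 + 3)) = 16*(-8*√2) = -128*√2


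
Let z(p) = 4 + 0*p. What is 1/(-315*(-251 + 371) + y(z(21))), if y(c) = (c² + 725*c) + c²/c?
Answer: -1/34880 ≈ -2.8670e-5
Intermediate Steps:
z(p) = 4 (z(p) = 4 + 0 = 4)
y(c) = c² + 726*c (y(c) = (c² + 725*c) + c = c² + 726*c)
1/(-315*(-251 + 371) + y(z(21))) = 1/(-315*(-251 + 371) + 4*(726 + 4)) = 1/(-315*120 + 4*730) = 1/(-37800 + 2920) = 1/(-34880) = -1/34880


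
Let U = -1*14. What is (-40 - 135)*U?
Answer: 2450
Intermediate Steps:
U = -14
(-40 - 135)*U = (-40 - 135)*(-14) = -175*(-14) = 2450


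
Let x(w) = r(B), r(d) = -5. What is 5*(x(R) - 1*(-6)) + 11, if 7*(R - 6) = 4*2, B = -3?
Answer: 16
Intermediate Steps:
R = 50/7 (R = 6 + (4*2)/7 = 6 + (⅐)*8 = 6 + 8/7 = 50/7 ≈ 7.1429)
x(w) = -5
5*(x(R) - 1*(-6)) + 11 = 5*(-5 - 1*(-6)) + 11 = 5*(-5 + 6) + 11 = 5*1 + 11 = 5 + 11 = 16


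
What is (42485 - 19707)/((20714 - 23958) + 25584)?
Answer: 11389/11170 ≈ 1.0196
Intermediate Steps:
(42485 - 19707)/((20714 - 23958) + 25584) = 22778/(-3244 + 25584) = 22778/22340 = 22778*(1/22340) = 11389/11170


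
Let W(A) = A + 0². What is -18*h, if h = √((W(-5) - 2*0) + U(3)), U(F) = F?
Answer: -18*I*√2 ≈ -25.456*I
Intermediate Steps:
W(A) = A (W(A) = A + 0 = A)
h = I*√2 (h = √((-5 - 2*0) + 3) = √((-5 + 0) + 3) = √(-5 + 3) = √(-2) = I*√2 ≈ 1.4142*I)
-18*h = -18*I*√2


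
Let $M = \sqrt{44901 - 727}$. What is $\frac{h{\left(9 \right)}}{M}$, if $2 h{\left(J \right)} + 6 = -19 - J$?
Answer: $- \frac{17 \sqrt{44174}}{44174} \approx -0.080885$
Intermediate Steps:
$h{\left(J \right)} = - \frac{25}{2} - \frac{J}{2}$ ($h{\left(J \right)} = -3 + \frac{-19 - J}{2} = -3 - \left(\frac{19}{2} + \frac{J}{2}\right) = - \frac{25}{2} - \frac{J}{2}$)
$M = \sqrt{44174} \approx 210.18$
$\frac{h{\left(9 \right)}}{M} = \frac{- \frac{25}{2} - \frac{9}{2}}{\sqrt{44174}} = \left(- \frac{25}{2} - \frac{9}{2}\right) \frac{\sqrt{44174}}{44174} = - 17 \frac{\sqrt{44174}}{44174} = - \frac{17 \sqrt{44174}}{44174}$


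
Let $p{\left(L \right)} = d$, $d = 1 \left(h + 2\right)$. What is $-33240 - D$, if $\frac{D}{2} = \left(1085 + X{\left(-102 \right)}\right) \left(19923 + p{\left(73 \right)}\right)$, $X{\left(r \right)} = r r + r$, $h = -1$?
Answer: $-453782416$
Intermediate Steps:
$d = 1$ ($d = 1 \left(-1 + 2\right) = 1 \cdot 1 = 1$)
$X{\left(r \right)} = r + r^{2}$ ($X{\left(r \right)} = r^{2} + r = r + r^{2}$)
$p{\left(L \right)} = 1$
$D = 453749176$ ($D = 2 \left(1085 - 102 \left(1 - 102\right)\right) \left(19923 + 1\right) = 2 \left(1085 - -10302\right) 19924 = 2 \left(1085 + 10302\right) 19924 = 2 \cdot 11387 \cdot 19924 = 2 \cdot 226874588 = 453749176$)
$-33240 - D = -33240 - 453749176 = -453782416$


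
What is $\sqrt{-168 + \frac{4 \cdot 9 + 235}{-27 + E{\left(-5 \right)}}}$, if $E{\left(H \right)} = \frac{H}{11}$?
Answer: $\frac{i \sqrt{16222534}}{302} \approx 13.337 i$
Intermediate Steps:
$E{\left(H \right)} = \frac{H}{11}$ ($E{\left(H \right)} = H \frac{1}{11} = \frac{H}{11}$)
$\sqrt{-168 + \frac{4 \cdot 9 + 235}{-27 + E{\left(-5 \right)}}} = \sqrt{-168 + \frac{4 \cdot 9 + 235}{-27 + \frac{1}{11} \left(-5\right)}} = \sqrt{-168 + \frac{36 + 235}{-27 - \frac{5}{11}}} = \sqrt{-168 + \frac{271}{- \frac{302}{11}}} = \sqrt{-168 + 271 \left(- \frac{11}{302}\right)} = \sqrt{-168 - \frac{2981}{302}} = \sqrt{- \frac{53717}{302}} = \frac{i \sqrt{16222534}}{302}$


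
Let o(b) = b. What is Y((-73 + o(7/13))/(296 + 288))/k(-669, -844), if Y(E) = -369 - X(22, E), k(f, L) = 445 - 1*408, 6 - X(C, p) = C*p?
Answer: -716931/70226 ≈ -10.209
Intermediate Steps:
X(C, p) = 6 - C*p
k(f, L) = 37 (k(f, L) = 445 - 408 = 37)
Y(E) = -375 + 22*E (Y(E) = -369 - (6 - 1*22*E) = -369 - (6 - 22*E) = -369 + (-6 + 22*E) = -375 + 22*E)
Y((-73 + o(7/13))/(296 + 288))/k(-669, -844) = (-375 + 22*((-73 + 7/13)/(296 + 288)))/37 = (-375 + 22*((-73 + 7*(1/13))/584))*(1/37) = (-375 + 22*((-73 + 7/13)*(1/584)))*(1/37) = (-375 + 22*(-942/13*1/584))*(1/37) = (-375 + 22*(-471/3796))*(1/37) = (-375 - 5181/1898)*(1/37) = -716931/1898*1/37 = -716931/70226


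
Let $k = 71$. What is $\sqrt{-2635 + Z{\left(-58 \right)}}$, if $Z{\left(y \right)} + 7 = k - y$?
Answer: $i \sqrt{2513} \approx 50.13 i$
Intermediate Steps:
$Z{\left(y \right)} = 64 - y$ ($Z{\left(y \right)} = -7 - \left(-71 + y\right) = 64 - y$)
$\sqrt{-2635 + Z{\left(-58 \right)}} = \sqrt{-2635 + \left(64 - -58\right)} = \sqrt{-2635 + \left(64 + 58\right)} = \sqrt{-2635 + 122} = \sqrt{-2513} = i \sqrt{2513}$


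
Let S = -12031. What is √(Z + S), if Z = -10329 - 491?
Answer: 3*I*√2539 ≈ 151.17*I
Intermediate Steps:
Z = -10820
√(Z + S) = √(-10820 - 12031) = √(-22851) = 3*I*√2539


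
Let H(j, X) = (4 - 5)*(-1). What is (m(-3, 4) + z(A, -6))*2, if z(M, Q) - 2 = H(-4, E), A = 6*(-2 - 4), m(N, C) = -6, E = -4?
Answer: -6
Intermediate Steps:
H(j, X) = 1 (H(j, X) = -1*(-1) = 1)
A = -36 (A = 6*(-6) = -36)
z(M, Q) = 3 (z(M, Q) = 2 + 1 = 3)
(m(-3, 4) + z(A, -6))*2 = (-6 + 3)*2 = -3*2 = -6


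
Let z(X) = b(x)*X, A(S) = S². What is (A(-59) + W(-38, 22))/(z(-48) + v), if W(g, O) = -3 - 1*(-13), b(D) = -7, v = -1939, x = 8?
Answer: -3491/1603 ≈ -2.1778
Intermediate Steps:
W(g, O) = 10 (W(g, O) = -3 + 13 = 10)
z(X) = -7*X
(A(-59) + W(-38, 22))/(z(-48) + v) = ((-59)² + 10)/(-7*(-48) - 1939) = (3481 + 10)/(336 - 1939) = 3491/(-1603) = 3491*(-1/1603) = -3491/1603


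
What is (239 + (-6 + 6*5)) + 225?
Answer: 488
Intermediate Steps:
(239 + (-6 + 6*5)) + 225 = (239 + (-6 + 30)) + 225 = (239 + 24) + 225 = 263 + 225 = 488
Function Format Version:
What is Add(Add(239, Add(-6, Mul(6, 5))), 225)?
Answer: 488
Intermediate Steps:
Add(Add(239, Add(-6, Mul(6, 5))), 225) = Add(Add(239, Add(-6, 30)), 225) = Add(Add(239, 24), 225) = Add(263, 225) = 488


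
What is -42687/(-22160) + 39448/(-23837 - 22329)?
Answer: 548260181/511519280 ≈ 1.0718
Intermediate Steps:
-42687/(-22160) + 39448/(-23837 - 22329) = -42687*(-1/22160) + 39448/(-46166) = 42687/22160 + 39448*(-1/46166) = 42687/22160 - 19724/23083 = 548260181/511519280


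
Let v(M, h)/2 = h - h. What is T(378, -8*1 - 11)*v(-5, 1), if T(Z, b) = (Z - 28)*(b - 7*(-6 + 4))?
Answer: 0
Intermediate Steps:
T(Z, b) = (-28 + Z)*(14 + b) (T(Z, b) = (-28 + Z)*(b - 7*(-2)) = (-28 + Z)*(b + 14) = (-28 + Z)*(14 + b))
v(M, h) = 0 (v(M, h) = 2*(h - h) = 2*0 = 0)
T(378, -8*1 - 11)*v(-5, 1) = (-392 - 28*(-8*1 - 11) + 14*378 + 378*(-8*1 - 11))*0 = (-392 - 28*(-8 - 11) + 5292 + 378*(-8 - 11))*0 = (-392 - 28*(-19) + 5292 + 378*(-19))*0 = (-392 + 532 + 5292 - 7182)*0 = -1750*0 = 0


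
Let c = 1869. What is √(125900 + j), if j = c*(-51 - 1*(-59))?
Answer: 2*√35213 ≈ 375.30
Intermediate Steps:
j = 14952 (j = 1869*(-51 - 1*(-59)) = 1869*(-51 + 59) = 1869*8 = 14952)
√(125900 + j) = √(125900 + 14952) = √140852 = 2*√35213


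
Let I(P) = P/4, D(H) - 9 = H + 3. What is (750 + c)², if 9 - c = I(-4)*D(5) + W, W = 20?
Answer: 571536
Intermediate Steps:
D(H) = 12 + H (D(H) = 9 + (H + 3) = 9 + (3 + H) = 12 + H)
I(P) = P/4 (I(P) = P*(¼) = P/4)
c = 6 (c = 9 - (((¼)*(-4))*(12 + 5) + 20) = 9 - (-1*17 + 20) = 9 - (-17 + 20) = 9 - 1*3 = 9 - 3 = 6)
(750 + c)² = (750 + 6)² = 756² = 571536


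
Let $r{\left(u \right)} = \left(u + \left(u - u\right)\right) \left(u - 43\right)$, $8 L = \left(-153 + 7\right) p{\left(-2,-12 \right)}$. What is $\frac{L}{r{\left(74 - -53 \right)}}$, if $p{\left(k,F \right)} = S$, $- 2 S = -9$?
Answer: $- \frac{219}{28448} \approx -0.0076983$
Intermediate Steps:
$S = \frac{9}{2}$ ($S = \left(- \frac{1}{2}\right) \left(-9\right) = \frac{9}{2} \approx 4.5$)
$p{\left(k,F \right)} = \frac{9}{2}$
$L = - \frac{657}{8}$ ($L = \frac{\left(-153 + 7\right) \frac{9}{2}}{8} = \frac{\left(-146\right) \frac{9}{2}}{8} = \frac{1}{8} \left(-657\right) = - \frac{657}{8} \approx -82.125$)
$r{\left(u \right)} = u \left(-43 + u\right)$ ($r{\left(u \right)} = \left(u + 0\right) \left(-43 + u\right) = u \left(-43 + u\right)$)
$\frac{L}{r{\left(74 - -53 \right)}} = - \frac{657}{8 \left(74 - -53\right) \left(-43 + \left(74 - -53\right)\right)} = - \frac{657}{8 \left(74 + 53\right) \left(-43 + \left(74 + 53\right)\right)} = - \frac{657}{8 \cdot 127 \left(-43 + 127\right)} = - \frac{657}{8 \cdot 127 \cdot 84} = - \frac{657}{8 \cdot 10668} = \left(- \frac{657}{8}\right) \frac{1}{10668} = - \frac{219}{28448}$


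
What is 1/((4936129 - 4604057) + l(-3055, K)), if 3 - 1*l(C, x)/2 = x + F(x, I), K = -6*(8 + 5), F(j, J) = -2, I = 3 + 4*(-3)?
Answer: 1/332238 ≈ 3.0099e-6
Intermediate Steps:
I = -9 (I = 3 - 12 = -9)
K = -78 (K = -6*13 = -78)
l(C, x) = 10 - 2*x (l(C, x) = 6 - 2*(x - 2) = 6 - 2*(-2 + x) = 6 + (4 - 2*x) = 10 - 2*x)
1/((4936129 - 4604057) + l(-3055, K)) = 1/((4936129 - 4604057) + (10 - 2*(-78))) = 1/(332072 + (10 + 156)) = 1/(332072 + 166) = 1/332238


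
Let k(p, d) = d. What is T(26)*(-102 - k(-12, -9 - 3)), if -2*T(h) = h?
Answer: 1170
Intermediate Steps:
T(h) = -h/2
T(26)*(-102 - k(-12, -9 - 3)) = (-1/2*26)*(-102 - (-9 - 3)) = -13*(-102 - 1*(-12)) = -13*(-102 + 12) = -13*(-90) = 1170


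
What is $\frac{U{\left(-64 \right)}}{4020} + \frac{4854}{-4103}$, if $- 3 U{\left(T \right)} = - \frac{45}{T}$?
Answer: $- \frac{83259911}{70374656} \approx -1.1831$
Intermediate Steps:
$U{\left(T \right)} = \frac{15}{T}$ ($U{\left(T \right)} = - \frac{\left(-45\right) \frac{1}{T}}{3} = \frac{15}{T}$)
$\frac{U{\left(-64 \right)}}{4020} + \frac{4854}{-4103} = \frac{15 \frac{1}{-64}}{4020} + \frac{4854}{-4103} = 15 \left(- \frac{1}{64}\right) \frac{1}{4020} + 4854 \left(- \frac{1}{4103}\right) = \left(- \frac{15}{64}\right) \frac{1}{4020} - \frac{4854}{4103} = - \frac{1}{17152} - \frac{4854}{4103} = - \frac{83259911}{70374656}$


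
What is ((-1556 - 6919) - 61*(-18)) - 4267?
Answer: -11644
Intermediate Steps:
((-1556 - 6919) - 61*(-18)) - 4267 = (-8475 + 1098) - 4267 = -7377 - 4267 = -11644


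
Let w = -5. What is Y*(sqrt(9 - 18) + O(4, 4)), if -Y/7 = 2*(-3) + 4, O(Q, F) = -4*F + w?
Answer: -294 + 42*I ≈ -294.0 + 42.0*I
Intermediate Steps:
O(Q, F) = -5 - 4*F (O(Q, F) = -4*F - 5 = -5 - 4*F)
Y = 14 (Y = -7*(2*(-3) + 4) = -7*(-6 + 4) = -7*(-2) = 14)
Y*(sqrt(9 - 18) + O(4, 4)) = 14*(sqrt(9 - 18) + (-5 - 4*4)) = 14*(sqrt(-9) + (-5 - 16)) = 14*(3*I - 21) = 14*(-21 + 3*I) = -294 + 42*I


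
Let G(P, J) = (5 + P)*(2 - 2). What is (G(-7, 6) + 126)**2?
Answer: 15876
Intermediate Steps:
G(P, J) = 0 (G(P, J) = (5 + P)*0 = 0)
(G(-7, 6) + 126)**2 = (0 + 126)**2 = 126**2 = 15876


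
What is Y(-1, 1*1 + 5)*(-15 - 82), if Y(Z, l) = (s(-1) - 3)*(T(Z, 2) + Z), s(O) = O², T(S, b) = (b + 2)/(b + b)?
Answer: 0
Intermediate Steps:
T(S, b) = (2 + b)/(2*b) (T(S, b) = (2 + b)/((2*b)) = (2 + b)*(1/(2*b)) = (2 + b)/(2*b))
Y(Z, l) = -2 - 2*Z (Y(Z, l) = ((-1)² - 3)*((½)*(2 + 2)/2 + Z) = (1 - 3)*((½)*(½)*4 + Z) = -2*(1 + Z) = -2 - 2*Z)
Y(-1, 1*1 + 5)*(-15 - 82) = (-2 - 2*(-1))*(-15 - 82) = (-2 + 2)*(-97) = 0*(-97) = 0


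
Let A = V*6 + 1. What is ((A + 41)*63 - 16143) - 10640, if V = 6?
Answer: -21869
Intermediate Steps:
A = 37 (A = 6*6 + 1 = 36 + 1 = 37)
((A + 41)*63 - 16143) - 10640 = ((37 + 41)*63 - 16143) - 10640 = (78*63 - 16143) - 10640 = (4914 - 16143) - 10640 = -11229 - 10640 = -21869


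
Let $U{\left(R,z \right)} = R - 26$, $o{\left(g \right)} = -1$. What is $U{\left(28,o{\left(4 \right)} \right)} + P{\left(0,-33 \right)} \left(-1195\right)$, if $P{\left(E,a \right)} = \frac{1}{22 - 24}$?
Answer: $\frac{1199}{2} \approx 599.5$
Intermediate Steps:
$P{\left(E,a \right)} = - \frac{1}{2}$ ($P{\left(E,a \right)} = \frac{1}{-2} = - \frac{1}{2}$)
$U{\left(R,z \right)} = -26 + R$
$U{\left(28,o{\left(4 \right)} \right)} + P{\left(0,-33 \right)} \left(-1195\right) = \left(-26 + 28\right) - - \frac{1195}{2} = 2 + \frac{1195}{2} = \frac{1199}{2}$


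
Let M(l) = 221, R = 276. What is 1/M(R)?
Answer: 1/221 ≈ 0.0045249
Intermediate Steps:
1/M(R) = 1/221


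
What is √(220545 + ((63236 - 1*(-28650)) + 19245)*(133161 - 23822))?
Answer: √12151172954 ≈ 1.1023e+5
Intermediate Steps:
√(220545 + ((63236 - 1*(-28650)) + 19245)*(133161 - 23822)) = √(220545 + ((63236 + 28650) + 19245)*109339) = √(220545 + (91886 + 19245)*109339) = √(220545 + 111131*109339) = √(220545 + 12150952409) = √12151172954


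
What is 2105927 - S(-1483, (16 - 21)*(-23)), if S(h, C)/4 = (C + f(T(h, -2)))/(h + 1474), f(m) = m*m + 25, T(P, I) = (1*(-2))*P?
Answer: 18047509/3 ≈ 6.0158e+6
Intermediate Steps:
T(P, I) = -2*P
f(m) = 25 + m**2 (f(m) = m**2 + 25 = 25 + m**2)
S(h, C) = 4*(25 + C + 4*h**2)/(1474 + h) (S(h, C) = 4*((C + (25 + (-2*h)**2))/(h + 1474)) = 4*((C + (25 + 4*h**2))/(1474 + h)) = 4*((25 + C + 4*h**2)/(1474 + h)) = 4*(25 + C + 4*h**2)/(1474 + h))
2105927 - S(-1483, (16 - 21)*(-23)) = 2105927 - 4*(25 + (16 - 21)*(-23) + 4*(-1483)**2)/(1474 - 1483) = 2105927 - 4*(25 - 5*(-23) + 4*2199289)/(-9) = 2105927 - 4*(-1)*(25 + 115 + 8797156)/9 = 2105927 - 4*(-1)*8797296/9 = 2105927 - 1*(-11729728/3) = 2105927 + 11729728/3 = 18047509/3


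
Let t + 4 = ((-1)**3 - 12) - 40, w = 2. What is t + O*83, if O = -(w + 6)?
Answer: -721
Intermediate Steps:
O = -8 (O = -(2 + 6) = -1*8 = -8)
t = -57 (t = -4 + (((-1)**3 - 12) - 40) = -4 + ((-1 - 12) - 40) = -4 + (-13 - 40) = -4 - 53 = -57)
t + O*83 = -57 - 8*83 = -57 - 664 = -721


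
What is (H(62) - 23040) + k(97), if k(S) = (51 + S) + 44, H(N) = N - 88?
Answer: -22874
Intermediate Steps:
H(N) = -88 + N
k(S) = 95 + S
(H(62) - 23040) + k(97) = ((-88 + 62) - 23040) + (95 + 97) = (-26 - 23040) + 192 = -23066 + 192 = -22874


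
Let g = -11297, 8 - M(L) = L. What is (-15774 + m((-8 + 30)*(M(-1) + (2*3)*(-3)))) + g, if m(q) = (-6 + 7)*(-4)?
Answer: -27075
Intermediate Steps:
M(L) = 8 - L
m(q) = -4 (m(q) = 1*(-4) = -4)
(-15774 + m((-8 + 30)*(M(-1) + (2*3)*(-3)))) + g = (-15774 - 4) - 11297 = -15778 - 11297 = -27075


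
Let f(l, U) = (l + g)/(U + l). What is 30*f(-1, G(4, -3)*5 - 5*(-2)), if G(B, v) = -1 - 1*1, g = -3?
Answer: 120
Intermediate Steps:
G(B, v) = -2 (G(B, v) = -1 - 1 = -2)
f(l, U) = (-3 + l)/(U + l) (f(l, U) = (l - 3)/(U + l) = (-3 + l)/(U + l))
30*f(-1, G(4, -3)*5 - 5*(-2)) = 30*((-3 - 1)/((-2*5 - 5*(-2)) - 1)) = 30*(-4/((-10 + 10) - 1)) = 30*(-4/(0 - 1)) = 30*(-4/(-1)) = 30*(-1*(-4)) = 30*4 = 120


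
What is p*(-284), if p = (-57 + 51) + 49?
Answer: -12212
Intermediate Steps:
p = 43 (p = -6 + 49 = 43)
p*(-284) = 43*(-284) = -12212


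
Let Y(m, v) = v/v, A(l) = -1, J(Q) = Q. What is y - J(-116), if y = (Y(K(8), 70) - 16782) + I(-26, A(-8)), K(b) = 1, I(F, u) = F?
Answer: -16691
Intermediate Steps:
Y(m, v) = 1
y = -16807 (y = (1 - 16782) - 26 = -16781 - 26 = -16807)
y - J(-116) = -16807 - 1*(-116) = -16807 + 116 = -16691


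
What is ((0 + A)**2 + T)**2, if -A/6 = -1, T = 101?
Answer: 18769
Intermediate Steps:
A = 6 (A = -6*(-1) = 6)
((0 + A)**2 + T)**2 = ((0 + 6)**2 + 101)**2 = (6**2 + 101)**2 = (36 + 101)**2 = 137**2 = 18769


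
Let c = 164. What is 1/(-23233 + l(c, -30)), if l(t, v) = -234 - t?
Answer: -1/23631 ≈ -4.2317e-5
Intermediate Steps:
1/(-23233 + l(c, -30)) = 1/(-23233 + (-234 - 1*164)) = 1/(-23233 + (-234 - 164)) = 1/(-23233 - 398) = 1/(-23631) = -1/23631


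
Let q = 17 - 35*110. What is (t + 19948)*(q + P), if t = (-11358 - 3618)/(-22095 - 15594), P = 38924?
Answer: 8794215726156/12563 ≈ 7.0001e+8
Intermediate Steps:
t = 4992/12563 (t = -14976/(-37689) = -14976*(-1/37689) = 4992/12563 ≈ 0.39736)
q = -3833 (q = 17 - 3850 = -3833)
(t + 19948)*(q + P) = (4992/12563 + 19948)*(-3833 + 38924) = (250611716/12563)*35091 = 8794215726156/12563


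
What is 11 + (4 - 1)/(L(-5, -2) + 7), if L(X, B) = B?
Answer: 58/5 ≈ 11.600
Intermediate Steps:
11 + (4 - 1)/(L(-5, -2) + 7) = 11 + (4 - 1)/(-2 + 7) = 11 + 3/5 = 58/5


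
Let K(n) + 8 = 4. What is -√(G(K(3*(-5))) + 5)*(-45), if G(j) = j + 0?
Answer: 45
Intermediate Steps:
K(n) = -4 (K(n) = -8 + 4 = -4)
G(j) = j
-√(G(K(3*(-5))) + 5)*(-45) = -√(-4 + 5)*(-45) = -√1*(-45) = -1*1*(-45) = -1*(-45) = 45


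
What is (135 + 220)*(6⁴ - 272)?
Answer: 363520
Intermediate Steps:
(135 + 220)*(6⁴ - 272) = 355*(1296 - 272) = 355*1024 = 363520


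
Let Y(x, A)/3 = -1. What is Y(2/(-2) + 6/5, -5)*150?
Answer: -450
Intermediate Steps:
Y(x, A) = -3 (Y(x, A) = 3*(-1) = -3)
Y(2/(-2) + 6/5, -5)*150 = -3*150 = -450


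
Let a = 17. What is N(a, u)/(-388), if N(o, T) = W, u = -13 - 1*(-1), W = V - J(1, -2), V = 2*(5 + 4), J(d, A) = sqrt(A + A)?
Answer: -9/194 + I/194 ≈ -0.046392 + 0.0051546*I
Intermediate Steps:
J(d, A) = sqrt(2)*sqrt(A) (J(d, A) = sqrt(2*A) = sqrt(2)*sqrt(A))
V = 18 (V = 2*9 = 18)
W = 18 - 2*I (W = 18 - sqrt(2)*sqrt(-2) = 18 - sqrt(2)*I*sqrt(2) = 18 - 2*I ≈ 18.0 - 2.0*I)
u = -12 (u = -13 + 1 = -12)
N(o, T) = 18 - 2*I
N(a, u)/(-388) = (18 - 2*I)/(-388) = (18 - 2*I)*(-1/388) = -9/194 + I/194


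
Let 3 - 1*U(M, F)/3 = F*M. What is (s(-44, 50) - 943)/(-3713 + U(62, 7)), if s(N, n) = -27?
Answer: 485/2503 ≈ 0.19377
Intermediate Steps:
U(M, F) = 9 - 3*F*M
(s(-44, 50) - 943)/(-3713 + U(62, 7)) = (-27 - 943)/(-3713 + (9 - 3*7*62)) = -970/(-3713 + (9 - 1302)) = -970/(-3713 - 1293) = -970/(-5006) = -970*(-1/5006) = 485/2503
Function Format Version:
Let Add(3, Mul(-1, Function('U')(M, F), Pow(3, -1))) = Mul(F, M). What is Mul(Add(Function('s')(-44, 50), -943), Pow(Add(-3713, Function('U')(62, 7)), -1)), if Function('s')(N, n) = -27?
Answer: Rational(485, 2503) ≈ 0.19377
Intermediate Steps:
Function('U')(M, F) = Add(9, Mul(-3, F, M)) (Function('U')(M, F) = Add(9, Mul(-3, Mul(F, M))) = Add(9, Mul(-3, F, M)))
Mul(Add(Function('s')(-44, 50), -943), Pow(Add(-3713, Function('U')(62, 7)), -1)) = Mul(Add(-27, -943), Pow(Add(-3713, Add(9, Mul(-3, 7, 62))), -1)) = Mul(-970, Pow(Add(-3713, Add(9, -1302)), -1)) = Mul(-970, Pow(Add(-3713, -1293), -1)) = Mul(-970, Pow(-5006, -1)) = Mul(-970, Rational(-1, 5006)) = Rational(485, 2503)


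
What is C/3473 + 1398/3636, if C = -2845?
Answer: -914861/2104638 ≈ -0.43469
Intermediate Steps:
C/3473 + 1398/3636 = -2845/3473 + 1398/3636 = -2845*1/3473 + 1398*(1/3636) = -2845/3473 + 233/606 = -914861/2104638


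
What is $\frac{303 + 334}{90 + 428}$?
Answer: $\frac{91}{74} \approx 1.2297$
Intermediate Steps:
$\frac{303 + 334}{90 + 428} = \frac{637}{518} = 637 \cdot \frac{1}{518} = \frac{91}{74}$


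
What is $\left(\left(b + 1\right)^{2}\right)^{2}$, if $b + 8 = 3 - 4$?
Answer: $4096$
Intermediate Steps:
$b = -9$ ($b = -8 + \left(3 - 4\right) = -8 - 1 = -9$)
$\left(\left(b + 1\right)^{2}\right)^{2} = \left(\left(-9 + 1\right)^{2}\right)^{2} = \left(\left(-8\right)^{2}\right)^{2} = 64^{2} = 4096$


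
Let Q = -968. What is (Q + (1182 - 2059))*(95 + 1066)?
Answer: -2142045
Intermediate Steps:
(Q + (1182 - 2059))*(95 + 1066) = (-968 + (1182 - 2059))*(95 + 1066) = (-968 - 877)*1161 = -1845*1161 = -2142045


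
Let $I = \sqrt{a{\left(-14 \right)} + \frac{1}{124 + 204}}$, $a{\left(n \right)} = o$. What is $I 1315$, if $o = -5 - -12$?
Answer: $\frac{1315 \sqrt{188354}}{164} \approx 3479.9$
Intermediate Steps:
$o = 7$ ($o = -5 + 12 = 7$)
$a{\left(n \right)} = 7$
$I = \frac{\sqrt{188354}}{164}$ ($I = \sqrt{7 + \frac{1}{124 + 204}} = \sqrt{7 + \frac{1}{328}} = \sqrt{\frac{2297}{328}} = \frac{\sqrt{188354}}{164} \approx 2.6463$)
$I 1315 = \frac{\sqrt{188354}}{164} \cdot 1315 = \frac{1315 \sqrt{188354}}{164}$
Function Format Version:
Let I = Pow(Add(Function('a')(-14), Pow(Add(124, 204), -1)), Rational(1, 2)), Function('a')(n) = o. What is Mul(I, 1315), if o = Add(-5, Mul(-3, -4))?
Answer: Mul(Rational(1315, 164), Pow(188354, Rational(1, 2))) ≈ 3479.9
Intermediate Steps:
o = 7 (o = Add(-5, 12) = 7)
Function('a')(n) = 7
I = Mul(Rational(1, 164), Pow(188354, Rational(1, 2))) (I = Pow(Add(7, Pow(Add(124, 204), -1)), Rational(1, 2)) = Pow(Add(7, Pow(328, -1)), Rational(1, 2)) = Pow(Add(7, Rational(1, 328)), Rational(1, 2)) = Pow(Rational(2297, 328), Rational(1, 2)) = Mul(Rational(1, 164), Pow(188354, Rational(1, 2))) ≈ 2.6463)
Mul(I, 1315) = Mul(Mul(Rational(1, 164), Pow(188354, Rational(1, 2))), 1315) = Mul(Rational(1315, 164), Pow(188354, Rational(1, 2)))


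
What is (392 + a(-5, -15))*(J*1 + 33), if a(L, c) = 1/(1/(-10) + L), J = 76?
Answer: 2178038/51 ≈ 42707.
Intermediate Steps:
a(L, c) = 1/(-1/10 + L)
(392 + a(-5, -15))*(J*1 + 33) = (392 + 10/(-1 + 10*(-5)))*(76*1 + 33) = (392 + 10/(-1 - 50))*(76 + 33) = (392 + 10/(-51))*109 = (392 + 10*(-1/51))*109 = (392 - 10/51)*109 = (19982/51)*109 = 2178038/51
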